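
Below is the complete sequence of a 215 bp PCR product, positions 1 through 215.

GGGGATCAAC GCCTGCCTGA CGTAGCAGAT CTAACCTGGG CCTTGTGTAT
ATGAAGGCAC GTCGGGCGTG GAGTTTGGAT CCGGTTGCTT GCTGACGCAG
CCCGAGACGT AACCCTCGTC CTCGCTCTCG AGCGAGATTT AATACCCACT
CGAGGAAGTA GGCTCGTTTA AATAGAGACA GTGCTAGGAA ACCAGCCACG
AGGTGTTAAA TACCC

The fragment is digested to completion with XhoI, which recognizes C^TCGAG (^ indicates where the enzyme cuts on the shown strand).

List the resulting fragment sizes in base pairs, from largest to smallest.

127, 66, 22 bp

XhoI sites (CTCGAG) start at positions 127, 149.
XhoI cuts after the first base of each site, so after positions 127, 149.
Linear molecule, 2 cuts → 3 fragments:
  1–127 → 127 bp
  128–149 → 22 bp
  150–215 → 66 bp
Sorted largest to smallest: 127, 66, 22 bp.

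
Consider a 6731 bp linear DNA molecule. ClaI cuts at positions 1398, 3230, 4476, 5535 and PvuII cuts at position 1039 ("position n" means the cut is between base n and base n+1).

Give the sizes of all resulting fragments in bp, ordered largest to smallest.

Combined cut positions (sorted): 1039, 1398, 3230, 4476, 5535.
Linear molecule, 5 cuts → 6 fragments:
  1039 − 0 = 1039 bp
  1398 − 1039 = 359 bp
  3230 − 1398 = 1832 bp
  4476 − 3230 = 1246 bp
  5535 − 4476 = 1059 bp
  6731 − 5535 = 1196 bp
Sorted largest to smallest: 1832, 1246, 1196, 1059, 1039, 359 bp.

1832, 1246, 1196, 1059, 1039, 359 bp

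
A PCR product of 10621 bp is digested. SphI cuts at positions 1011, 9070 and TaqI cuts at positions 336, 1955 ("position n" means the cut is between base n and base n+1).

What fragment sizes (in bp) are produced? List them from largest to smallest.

7115, 1551, 944, 675, 336 bp

Combined cut positions (sorted): 336, 1011, 1955, 9070.
Linear molecule, 4 cuts → 5 fragments:
  336 − 0 = 336 bp
  1011 − 336 = 675 bp
  1955 − 1011 = 944 bp
  9070 − 1955 = 7115 bp
  10621 − 9070 = 1551 bp
Sorted largest to smallest: 7115, 1551, 944, 675, 336 bp.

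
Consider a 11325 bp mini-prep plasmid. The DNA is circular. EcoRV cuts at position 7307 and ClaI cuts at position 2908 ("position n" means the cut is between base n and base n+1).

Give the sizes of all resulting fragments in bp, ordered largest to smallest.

6926, 4399 bp

Combined cut positions (sorted): 2908, 7307.
Circular molecule, 2 cuts → 2 fragments:
  7307 − 2908 = 4399 bp
  wrap: 11325 − 7307 + 2908 = 6926 bp
Sorted largest to smallest: 6926, 4399 bp.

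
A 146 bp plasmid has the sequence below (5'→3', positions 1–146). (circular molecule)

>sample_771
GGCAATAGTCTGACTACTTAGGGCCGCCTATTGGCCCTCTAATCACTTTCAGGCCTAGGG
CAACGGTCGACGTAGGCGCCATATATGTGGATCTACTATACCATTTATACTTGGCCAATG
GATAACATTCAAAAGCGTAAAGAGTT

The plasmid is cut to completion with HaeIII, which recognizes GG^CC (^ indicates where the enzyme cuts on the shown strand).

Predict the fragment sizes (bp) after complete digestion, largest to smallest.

HaeIII sites (GGCC) start at positions 22, 33, 52, 113.
HaeIII cuts after base 2 of each site, so after positions 23, 34, 53, 114.
Circular molecule, 4 cuts → 4 fragments:
  24–34 → 11 bp
  35–53 → 19 bp
  54–114 → 61 bp
  115–146 then 1–23 → 32 + 23 = 55 bp
Sorted largest to smallest: 61, 55, 19, 11 bp.

61, 55, 19, 11 bp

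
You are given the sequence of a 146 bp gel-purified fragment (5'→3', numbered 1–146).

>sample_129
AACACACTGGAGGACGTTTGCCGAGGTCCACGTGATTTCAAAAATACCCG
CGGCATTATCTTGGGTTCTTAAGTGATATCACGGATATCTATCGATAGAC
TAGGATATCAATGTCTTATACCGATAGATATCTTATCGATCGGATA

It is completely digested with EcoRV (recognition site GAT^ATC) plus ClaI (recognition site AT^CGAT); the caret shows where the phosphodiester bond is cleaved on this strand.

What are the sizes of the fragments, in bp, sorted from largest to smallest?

EcoRV sites (GATATC) start at positions 75, 84, 104, 127.
EcoRV cuts after base 3 of each site, so after positions 77, 86, 106, 129.
ClaI sites (ATCGAT) start at positions 91, 135.
ClaI cuts after base 2 of each site, so after positions 92, 136.
Combined cut positions: 77, 86, 92, 106, 129, 136.
Linear molecule, 6 cuts → 7 fragments:
  1–77 → 77 bp
  78–86 → 9 bp
  87–92 → 6 bp
  93–106 → 14 bp
  107–129 → 23 bp
  130–136 → 7 bp
  137–146 → 10 bp
Sorted largest to smallest: 77, 23, 14, 10, 9, 7, 6 bp.

77, 23, 14, 10, 9, 7, 6 bp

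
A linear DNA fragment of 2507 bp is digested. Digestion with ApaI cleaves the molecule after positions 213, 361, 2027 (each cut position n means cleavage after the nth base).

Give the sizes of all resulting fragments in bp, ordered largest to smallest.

1666, 480, 213, 148 bp

Linear molecule, 3 cuts → 4 fragments:
  213 − 0 = 213 bp
  361 − 213 = 148 bp
  2027 − 361 = 1666 bp
  2507 − 2027 = 480 bp
Sorted largest to smallest: 1666, 480, 213, 148 bp.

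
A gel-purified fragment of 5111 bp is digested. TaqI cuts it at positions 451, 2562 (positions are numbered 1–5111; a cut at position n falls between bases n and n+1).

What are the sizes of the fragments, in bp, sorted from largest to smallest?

Linear molecule, 2 cuts → 3 fragments:
  451 − 0 = 451 bp
  2562 − 451 = 2111 bp
  5111 − 2562 = 2549 bp
Sorted largest to smallest: 2549, 2111, 451 bp.

2549, 2111, 451 bp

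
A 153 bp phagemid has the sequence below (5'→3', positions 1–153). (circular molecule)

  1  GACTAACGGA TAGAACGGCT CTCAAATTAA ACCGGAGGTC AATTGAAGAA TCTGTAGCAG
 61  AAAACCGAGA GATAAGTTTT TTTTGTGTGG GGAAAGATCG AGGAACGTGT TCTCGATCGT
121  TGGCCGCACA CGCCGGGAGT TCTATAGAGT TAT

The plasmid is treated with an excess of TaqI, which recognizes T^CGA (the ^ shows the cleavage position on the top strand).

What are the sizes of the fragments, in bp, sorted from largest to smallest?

TaqI sites (TCGA) start at positions 98, 113.
TaqI cuts after the first base of each site, so after positions 98, 113.
Circular molecule, 2 cuts → 2 fragments:
  99–113 → 15 bp
  114–153 then 1–98 → 40 + 98 = 138 bp
Sorted largest to smallest: 138, 15 bp.

138, 15 bp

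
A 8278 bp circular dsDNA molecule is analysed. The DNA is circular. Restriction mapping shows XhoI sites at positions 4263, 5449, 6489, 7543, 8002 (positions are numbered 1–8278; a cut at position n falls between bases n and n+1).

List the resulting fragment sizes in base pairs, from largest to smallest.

Circular molecule, 5 cuts → 5 fragments:
  5449 − 4263 = 1186 bp
  6489 − 5449 = 1040 bp
  7543 − 6489 = 1054 bp
  8002 − 7543 = 459 bp
  wrap: 8278 − 8002 + 4263 = 4539 bp
Sorted largest to smallest: 4539, 1186, 1054, 1040, 459 bp.

4539, 1186, 1054, 1040, 459 bp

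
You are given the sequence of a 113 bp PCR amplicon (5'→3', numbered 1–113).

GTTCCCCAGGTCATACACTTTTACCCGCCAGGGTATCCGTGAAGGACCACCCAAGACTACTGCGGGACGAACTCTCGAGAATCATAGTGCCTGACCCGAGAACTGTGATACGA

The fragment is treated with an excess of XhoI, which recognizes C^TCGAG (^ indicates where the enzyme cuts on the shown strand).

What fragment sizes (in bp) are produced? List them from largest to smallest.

The XhoI site (CTCGAG) starts at position 74.
XhoI cuts after the first base of each site, so after position 74.
Linear molecule, 1 cut → 2 fragments:
  1–74 → 74 bp
  75–113 → 39 bp
Sorted largest to smallest: 74, 39 bp.

74, 39 bp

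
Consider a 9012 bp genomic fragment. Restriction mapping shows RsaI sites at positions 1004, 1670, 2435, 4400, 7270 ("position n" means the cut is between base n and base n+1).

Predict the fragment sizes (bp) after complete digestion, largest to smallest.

Linear molecule, 5 cuts → 6 fragments:
  1004 − 0 = 1004 bp
  1670 − 1004 = 666 bp
  2435 − 1670 = 765 bp
  4400 − 2435 = 1965 bp
  7270 − 4400 = 2870 bp
  9012 − 7270 = 1742 bp
Sorted largest to smallest: 2870, 1965, 1742, 1004, 765, 666 bp.

2870, 1965, 1742, 1004, 765, 666 bp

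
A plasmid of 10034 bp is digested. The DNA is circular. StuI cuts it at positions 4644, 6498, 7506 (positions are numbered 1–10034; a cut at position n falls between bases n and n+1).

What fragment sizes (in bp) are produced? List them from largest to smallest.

7172, 1854, 1008 bp

Circular molecule, 3 cuts → 3 fragments:
  6498 − 4644 = 1854 bp
  7506 − 6498 = 1008 bp
  wrap: 10034 − 7506 + 4644 = 7172 bp
Sorted largest to smallest: 7172, 1854, 1008 bp.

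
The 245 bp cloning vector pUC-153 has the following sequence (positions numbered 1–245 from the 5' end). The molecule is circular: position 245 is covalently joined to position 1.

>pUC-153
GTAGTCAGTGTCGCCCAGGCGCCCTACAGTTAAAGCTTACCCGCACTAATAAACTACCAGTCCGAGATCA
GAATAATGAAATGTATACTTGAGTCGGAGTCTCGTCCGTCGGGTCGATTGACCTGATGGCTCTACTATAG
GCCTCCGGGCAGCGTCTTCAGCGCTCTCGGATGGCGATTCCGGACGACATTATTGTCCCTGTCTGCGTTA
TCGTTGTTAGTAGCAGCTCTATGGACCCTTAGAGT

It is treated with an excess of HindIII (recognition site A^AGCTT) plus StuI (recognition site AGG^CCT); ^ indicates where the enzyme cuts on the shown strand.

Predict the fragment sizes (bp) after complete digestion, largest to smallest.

The HindIII site (AAGCTT) starts at position 33.
HindIII cuts after the first base of each site, so after position 33.
The StuI site (AGGCCT) starts at position 139.
StuI cuts after base 3 of each site, so after position 141.
Combined cut positions: 33, 141.
Circular molecule, 2 cuts → 2 fragments:
  34–141 → 108 bp
  142–245 then 1–33 → 104 + 33 = 137 bp
Sorted largest to smallest: 137, 108 bp.

137, 108 bp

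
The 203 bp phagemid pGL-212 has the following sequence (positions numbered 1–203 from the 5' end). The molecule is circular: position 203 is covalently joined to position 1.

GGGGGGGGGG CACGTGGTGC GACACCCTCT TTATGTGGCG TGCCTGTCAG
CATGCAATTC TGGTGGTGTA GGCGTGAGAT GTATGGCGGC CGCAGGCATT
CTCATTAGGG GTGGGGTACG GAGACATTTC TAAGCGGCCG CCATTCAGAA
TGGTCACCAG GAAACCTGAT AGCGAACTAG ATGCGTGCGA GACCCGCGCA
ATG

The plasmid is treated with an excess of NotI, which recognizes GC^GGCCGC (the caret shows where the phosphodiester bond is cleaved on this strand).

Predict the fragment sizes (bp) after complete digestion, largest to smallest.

NotI sites (GCGGCCGC) start at positions 86, 134.
NotI cuts after base 2 of each site, so after positions 87, 135.
Circular molecule, 2 cuts → 2 fragments:
  88–135 → 48 bp
  136–203 then 1–87 → 68 + 87 = 155 bp
Sorted largest to smallest: 155, 48 bp.

155, 48 bp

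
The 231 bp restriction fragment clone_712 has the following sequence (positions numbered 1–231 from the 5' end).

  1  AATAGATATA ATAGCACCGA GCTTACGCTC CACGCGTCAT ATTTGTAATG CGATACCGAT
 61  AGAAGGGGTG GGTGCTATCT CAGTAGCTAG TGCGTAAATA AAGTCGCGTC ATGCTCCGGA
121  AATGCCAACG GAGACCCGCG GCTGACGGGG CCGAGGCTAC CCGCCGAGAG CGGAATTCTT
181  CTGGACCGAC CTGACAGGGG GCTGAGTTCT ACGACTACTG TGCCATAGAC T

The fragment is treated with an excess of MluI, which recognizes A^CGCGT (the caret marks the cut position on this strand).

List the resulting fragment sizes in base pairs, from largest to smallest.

The MluI site (ACGCGT) starts at position 32.
MluI cuts after the first base of each site, so after position 32.
Linear molecule, 1 cut → 2 fragments:
  1–32 → 32 bp
  33–231 → 199 bp
Sorted largest to smallest: 199, 32 bp.

199, 32 bp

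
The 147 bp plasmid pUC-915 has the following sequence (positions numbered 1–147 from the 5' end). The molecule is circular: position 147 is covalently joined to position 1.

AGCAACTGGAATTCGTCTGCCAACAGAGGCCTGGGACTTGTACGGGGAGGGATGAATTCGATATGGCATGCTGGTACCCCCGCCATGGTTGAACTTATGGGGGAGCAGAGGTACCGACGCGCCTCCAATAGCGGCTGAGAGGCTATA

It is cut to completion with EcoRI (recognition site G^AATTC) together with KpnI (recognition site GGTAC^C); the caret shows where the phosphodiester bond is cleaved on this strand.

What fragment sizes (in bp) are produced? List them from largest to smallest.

45, 42, 37, 23 bp

EcoRI sites (GAATTC) start at positions 9, 54.
EcoRI cuts after the first base of each site, so after positions 9, 54.
KpnI sites (GGTACC) start at positions 73, 110.
KpnI cuts after base 5 of each site (before the last base), so after positions 77, 114.
Combined cut positions: 9, 54, 77, 114.
Circular molecule, 4 cuts → 4 fragments:
  10–54 → 45 bp
  55–77 → 23 bp
  78–114 → 37 bp
  115–147 then 1–9 → 33 + 9 = 42 bp
Sorted largest to smallest: 45, 42, 37, 23 bp.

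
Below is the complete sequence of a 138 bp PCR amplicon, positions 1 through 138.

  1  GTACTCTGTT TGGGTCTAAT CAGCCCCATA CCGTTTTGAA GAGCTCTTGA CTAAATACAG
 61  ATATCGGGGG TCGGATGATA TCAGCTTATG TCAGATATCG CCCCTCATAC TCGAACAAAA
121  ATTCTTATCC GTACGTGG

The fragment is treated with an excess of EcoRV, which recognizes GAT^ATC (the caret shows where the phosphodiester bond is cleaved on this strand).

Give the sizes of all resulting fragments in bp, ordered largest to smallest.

62, 42, 17, 17 bp

EcoRV sites (GATATC) start at positions 60, 77, 94.
EcoRV cuts after base 3 of each site, so after positions 62, 79, 96.
Linear molecule, 3 cuts → 4 fragments:
  1–62 → 62 bp
  63–79 → 17 bp
  80–96 → 17 bp
  97–138 → 42 bp
Sorted largest to smallest: 62, 42, 17, 17 bp.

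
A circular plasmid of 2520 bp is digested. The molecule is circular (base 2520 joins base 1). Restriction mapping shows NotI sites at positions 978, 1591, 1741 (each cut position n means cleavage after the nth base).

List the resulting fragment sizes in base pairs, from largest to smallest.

1757, 613, 150 bp

Circular molecule, 3 cuts → 3 fragments:
  1591 − 978 = 613 bp
  1741 − 1591 = 150 bp
  wrap: 2520 − 1741 + 978 = 1757 bp
Sorted largest to smallest: 1757, 613, 150 bp.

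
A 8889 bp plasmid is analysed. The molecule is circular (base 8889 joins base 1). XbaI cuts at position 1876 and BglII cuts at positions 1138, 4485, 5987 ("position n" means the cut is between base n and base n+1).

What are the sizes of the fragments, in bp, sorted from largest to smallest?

4040, 2609, 1502, 738 bp

Combined cut positions (sorted): 1138, 1876, 4485, 5987.
Circular molecule, 4 cuts → 4 fragments:
  1876 − 1138 = 738 bp
  4485 − 1876 = 2609 bp
  5987 − 4485 = 1502 bp
  wrap: 8889 − 5987 + 1138 = 4040 bp
Sorted largest to smallest: 4040, 2609, 1502, 738 bp.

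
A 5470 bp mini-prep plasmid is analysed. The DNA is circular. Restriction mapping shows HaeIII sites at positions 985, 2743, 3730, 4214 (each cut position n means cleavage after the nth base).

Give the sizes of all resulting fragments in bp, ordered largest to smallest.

Circular molecule, 4 cuts → 4 fragments:
  2743 − 985 = 1758 bp
  3730 − 2743 = 987 bp
  4214 − 3730 = 484 bp
  wrap: 5470 − 4214 + 985 = 2241 bp
Sorted largest to smallest: 2241, 1758, 987, 484 bp.

2241, 1758, 987, 484 bp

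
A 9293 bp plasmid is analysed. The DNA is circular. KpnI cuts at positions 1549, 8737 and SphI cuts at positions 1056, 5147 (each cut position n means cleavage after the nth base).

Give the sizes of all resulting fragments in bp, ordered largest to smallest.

3598, 3590, 1612, 493 bp

Combined cut positions (sorted): 1056, 1549, 5147, 8737.
Circular molecule, 4 cuts → 4 fragments:
  1549 − 1056 = 493 bp
  5147 − 1549 = 3598 bp
  8737 − 5147 = 3590 bp
  wrap: 9293 − 8737 + 1056 = 1612 bp
Sorted largest to smallest: 3598, 3590, 1612, 493 bp.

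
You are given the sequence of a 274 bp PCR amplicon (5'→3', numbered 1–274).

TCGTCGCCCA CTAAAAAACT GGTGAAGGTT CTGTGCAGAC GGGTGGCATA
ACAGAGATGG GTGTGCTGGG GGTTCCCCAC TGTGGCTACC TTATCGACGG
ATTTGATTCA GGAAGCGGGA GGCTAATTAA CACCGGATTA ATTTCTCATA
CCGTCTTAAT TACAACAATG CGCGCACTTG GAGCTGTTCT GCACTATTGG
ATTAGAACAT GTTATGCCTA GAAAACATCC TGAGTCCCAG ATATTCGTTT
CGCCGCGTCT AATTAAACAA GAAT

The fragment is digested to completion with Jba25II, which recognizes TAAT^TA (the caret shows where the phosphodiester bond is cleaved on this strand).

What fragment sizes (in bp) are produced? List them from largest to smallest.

Jba25II sites (TAATTA) start at positions 124, 157, 260.
Jba25II cuts after base 4 of each site, so after positions 127, 160, 263.
Linear molecule, 3 cuts → 4 fragments:
  1–127 → 127 bp
  128–160 → 33 bp
  161–263 → 103 bp
  264–274 → 11 bp
Sorted largest to smallest: 127, 103, 33, 11 bp.

127, 103, 33, 11 bp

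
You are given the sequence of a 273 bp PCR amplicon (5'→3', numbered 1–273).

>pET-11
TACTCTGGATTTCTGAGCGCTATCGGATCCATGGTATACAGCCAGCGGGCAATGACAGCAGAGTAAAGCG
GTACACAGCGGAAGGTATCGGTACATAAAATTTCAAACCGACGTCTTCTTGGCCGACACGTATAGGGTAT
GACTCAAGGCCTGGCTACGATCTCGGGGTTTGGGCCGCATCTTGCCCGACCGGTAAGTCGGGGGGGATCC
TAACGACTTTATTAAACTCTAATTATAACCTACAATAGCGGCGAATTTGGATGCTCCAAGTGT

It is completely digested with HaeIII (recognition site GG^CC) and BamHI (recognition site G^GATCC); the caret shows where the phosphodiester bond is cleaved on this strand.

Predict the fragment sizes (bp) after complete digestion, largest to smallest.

HaeIII sites (GGCC) start at positions 121, 148, 173.
HaeIII cuts after base 2 of each site, so after positions 122, 149, 174.
BamHI sites (GGATCC) start at positions 25, 205.
BamHI cuts after the first base of each site, so after positions 25, 205.
Combined cut positions: 25, 122, 149, 174, 205.
Linear molecule, 5 cuts → 6 fragments:
  1–25 → 25 bp
  26–122 → 97 bp
  123–149 → 27 bp
  150–174 → 25 bp
  175–205 → 31 bp
  206–273 → 68 bp
Sorted largest to smallest: 97, 68, 31, 27, 25, 25 bp.

97, 68, 31, 27, 25, 25 bp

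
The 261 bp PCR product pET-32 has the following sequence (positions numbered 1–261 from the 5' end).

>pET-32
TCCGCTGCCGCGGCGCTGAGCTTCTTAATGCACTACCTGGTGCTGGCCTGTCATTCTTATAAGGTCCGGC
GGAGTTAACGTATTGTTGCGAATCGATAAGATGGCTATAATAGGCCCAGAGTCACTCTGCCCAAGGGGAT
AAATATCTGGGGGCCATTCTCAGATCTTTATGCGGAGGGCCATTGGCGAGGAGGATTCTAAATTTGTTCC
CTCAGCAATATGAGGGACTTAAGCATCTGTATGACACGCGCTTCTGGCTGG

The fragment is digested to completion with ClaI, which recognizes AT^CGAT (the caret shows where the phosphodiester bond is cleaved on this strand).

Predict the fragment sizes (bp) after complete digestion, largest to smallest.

The ClaI site (ATCGAT) starts at position 92.
ClaI cuts after base 2 of each site, so after position 93.
Linear molecule, 1 cut → 2 fragments:
  1–93 → 93 bp
  94–261 → 168 bp
Sorted largest to smallest: 168, 93 bp.

168, 93 bp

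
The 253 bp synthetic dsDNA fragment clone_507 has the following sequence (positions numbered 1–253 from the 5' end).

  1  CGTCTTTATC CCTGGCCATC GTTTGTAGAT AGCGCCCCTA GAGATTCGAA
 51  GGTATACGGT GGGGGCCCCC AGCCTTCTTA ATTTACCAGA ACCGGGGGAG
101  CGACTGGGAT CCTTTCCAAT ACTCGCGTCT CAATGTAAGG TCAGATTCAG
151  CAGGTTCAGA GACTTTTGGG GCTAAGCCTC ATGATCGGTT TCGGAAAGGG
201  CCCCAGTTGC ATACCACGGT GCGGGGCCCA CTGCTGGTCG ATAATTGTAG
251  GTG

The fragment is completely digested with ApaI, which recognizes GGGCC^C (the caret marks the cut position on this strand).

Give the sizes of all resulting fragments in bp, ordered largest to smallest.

135, 67, 26, 25 bp

ApaI sites (GGGCCC) start at positions 63, 198, 224.
ApaI cuts after base 5 of each site (before the last base), so after positions 67, 202, 228.
Linear molecule, 3 cuts → 4 fragments:
  1–67 → 67 bp
  68–202 → 135 bp
  203–228 → 26 bp
  229–253 → 25 bp
Sorted largest to smallest: 135, 67, 26, 25 bp.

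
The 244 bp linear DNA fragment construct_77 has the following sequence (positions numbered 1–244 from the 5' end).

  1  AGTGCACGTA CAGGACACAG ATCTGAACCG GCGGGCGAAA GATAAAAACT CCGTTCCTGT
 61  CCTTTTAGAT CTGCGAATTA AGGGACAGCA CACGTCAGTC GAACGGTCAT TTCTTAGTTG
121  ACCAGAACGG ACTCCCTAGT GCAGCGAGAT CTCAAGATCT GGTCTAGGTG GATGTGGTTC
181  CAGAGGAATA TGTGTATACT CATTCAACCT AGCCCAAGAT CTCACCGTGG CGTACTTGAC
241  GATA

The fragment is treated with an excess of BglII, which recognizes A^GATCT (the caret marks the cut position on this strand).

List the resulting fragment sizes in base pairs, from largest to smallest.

80, 62, 48, 27, 19, 8 bp

BglII sites (AGATCT) start at positions 19, 67, 147, 155, 217.
BglII cuts after the first base of each site, so after positions 19, 67, 147, 155, 217.
Linear molecule, 5 cuts → 6 fragments:
  1–19 → 19 bp
  20–67 → 48 bp
  68–147 → 80 bp
  148–155 → 8 bp
  156–217 → 62 bp
  218–244 → 27 bp
Sorted largest to smallest: 80, 62, 48, 27, 19, 8 bp.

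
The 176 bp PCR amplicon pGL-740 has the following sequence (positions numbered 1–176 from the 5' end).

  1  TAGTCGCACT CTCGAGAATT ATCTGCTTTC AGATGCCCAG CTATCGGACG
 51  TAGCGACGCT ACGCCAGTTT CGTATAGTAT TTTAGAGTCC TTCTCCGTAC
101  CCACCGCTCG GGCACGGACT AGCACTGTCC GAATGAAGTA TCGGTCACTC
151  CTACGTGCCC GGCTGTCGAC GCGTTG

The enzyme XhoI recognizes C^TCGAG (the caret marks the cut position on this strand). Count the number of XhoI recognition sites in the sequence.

CTCGAG occurs starting at position 11.
XhoI cuts at 1 site.

1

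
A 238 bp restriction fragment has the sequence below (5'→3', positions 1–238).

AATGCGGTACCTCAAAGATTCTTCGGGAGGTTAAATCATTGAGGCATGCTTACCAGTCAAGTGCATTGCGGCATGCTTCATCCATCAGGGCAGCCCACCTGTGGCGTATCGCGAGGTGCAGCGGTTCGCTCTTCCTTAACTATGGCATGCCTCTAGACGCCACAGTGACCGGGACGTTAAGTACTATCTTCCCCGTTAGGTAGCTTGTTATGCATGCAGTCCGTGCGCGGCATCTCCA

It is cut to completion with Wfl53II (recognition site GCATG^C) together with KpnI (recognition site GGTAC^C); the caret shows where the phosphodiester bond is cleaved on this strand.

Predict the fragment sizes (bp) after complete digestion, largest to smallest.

Wfl53II sites (GCATGC) start at positions 44, 71, 145, 212.
Wfl53II cuts after base 5 of each site (before the last base), so after positions 48, 75, 149, 216.
The KpnI site (GGTACC) starts at position 6.
KpnI cuts after base 5 of each site (before the last base), so after position 10.
Combined cut positions: 10, 48, 75, 149, 216.
Linear molecule, 5 cuts → 6 fragments:
  1–10 → 10 bp
  11–48 → 38 bp
  49–75 → 27 bp
  76–149 → 74 bp
  150–216 → 67 bp
  217–238 → 22 bp
Sorted largest to smallest: 74, 67, 38, 27, 22, 10 bp.

74, 67, 38, 27, 22, 10 bp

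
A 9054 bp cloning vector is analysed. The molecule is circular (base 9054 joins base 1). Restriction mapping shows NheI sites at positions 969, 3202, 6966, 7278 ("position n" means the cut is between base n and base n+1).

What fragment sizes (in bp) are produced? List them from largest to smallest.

3764, 2745, 2233, 312 bp

Circular molecule, 4 cuts → 4 fragments:
  3202 − 969 = 2233 bp
  6966 − 3202 = 3764 bp
  7278 − 6966 = 312 bp
  wrap: 9054 − 7278 + 969 = 2745 bp
Sorted largest to smallest: 3764, 2745, 2233, 312 bp.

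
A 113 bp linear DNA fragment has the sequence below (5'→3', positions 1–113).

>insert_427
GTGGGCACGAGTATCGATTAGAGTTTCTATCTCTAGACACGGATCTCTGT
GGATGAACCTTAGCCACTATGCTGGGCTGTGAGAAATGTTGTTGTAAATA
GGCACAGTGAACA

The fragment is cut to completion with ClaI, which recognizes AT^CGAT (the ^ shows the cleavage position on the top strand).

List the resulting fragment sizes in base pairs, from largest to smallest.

99, 14 bp

The ClaI site (ATCGAT) starts at position 13.
ClaI cuts after base 2 of each site, so after position 14.
Linear molecule, 1 cut → 2 fragments:
  1–14 → 14 bp
  15–113 → 99 bp
Sorted largest to smallest: 99, 14 bp.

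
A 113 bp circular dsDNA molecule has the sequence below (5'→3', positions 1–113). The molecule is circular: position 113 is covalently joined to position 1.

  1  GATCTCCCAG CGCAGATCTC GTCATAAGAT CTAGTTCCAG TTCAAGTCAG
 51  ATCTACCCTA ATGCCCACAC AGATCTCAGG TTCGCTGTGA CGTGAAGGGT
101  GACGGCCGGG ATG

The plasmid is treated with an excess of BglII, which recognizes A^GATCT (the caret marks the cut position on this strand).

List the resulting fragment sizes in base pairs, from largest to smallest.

BglII sites (AGATCT) start at positions 14, 27, 49, 71.
BglII cuts after the first base of each site, so after positions 14, 27, 49, 71.
Circular molecule, 4 cuts → 4 fragments:
  15–27 → 13 bp
  28–49 → 22 bp
  50–71 → 22 bp
  72–113 then 1–14 → 42 + 14 = 56 bp
Sorted largest to smallest: 56, 22, 22, 13 bp.

56, 22, 22, 13 bp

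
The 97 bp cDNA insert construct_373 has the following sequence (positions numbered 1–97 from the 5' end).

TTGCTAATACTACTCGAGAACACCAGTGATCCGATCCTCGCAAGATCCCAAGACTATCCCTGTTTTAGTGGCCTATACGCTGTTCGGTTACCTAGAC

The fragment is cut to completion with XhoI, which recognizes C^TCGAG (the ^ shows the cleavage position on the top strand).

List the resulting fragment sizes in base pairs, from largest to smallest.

The XhoI site (CTCGAG) starts at position 13.
XhoI cuts after the first base of each site, so after position 13.
Linear molecule, 1 cut → 2 fragments:
  1–13 → 13 bp
  14–97 → 84 bp
Sorted largest to smallest: 84, 13 bp.

84, 13 bp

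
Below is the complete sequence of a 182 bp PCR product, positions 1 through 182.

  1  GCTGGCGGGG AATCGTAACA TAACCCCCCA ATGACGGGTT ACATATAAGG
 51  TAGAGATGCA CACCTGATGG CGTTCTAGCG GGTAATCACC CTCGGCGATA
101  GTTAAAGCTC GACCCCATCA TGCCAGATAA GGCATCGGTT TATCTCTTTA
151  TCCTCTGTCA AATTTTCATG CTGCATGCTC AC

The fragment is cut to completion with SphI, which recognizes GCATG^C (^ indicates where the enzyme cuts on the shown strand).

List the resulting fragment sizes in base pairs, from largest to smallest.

The SphI site (GCATGC) starts at position 173.
SphI cuts after base 5 of each site (before the last base), so after position 177.
Linear molecule, 1 cut → 2 fragments:
  1–177 → 177 bp
  178–182 → 5 bp
Sorted largest to smallest: 177, 5 bp.

177, 5 bp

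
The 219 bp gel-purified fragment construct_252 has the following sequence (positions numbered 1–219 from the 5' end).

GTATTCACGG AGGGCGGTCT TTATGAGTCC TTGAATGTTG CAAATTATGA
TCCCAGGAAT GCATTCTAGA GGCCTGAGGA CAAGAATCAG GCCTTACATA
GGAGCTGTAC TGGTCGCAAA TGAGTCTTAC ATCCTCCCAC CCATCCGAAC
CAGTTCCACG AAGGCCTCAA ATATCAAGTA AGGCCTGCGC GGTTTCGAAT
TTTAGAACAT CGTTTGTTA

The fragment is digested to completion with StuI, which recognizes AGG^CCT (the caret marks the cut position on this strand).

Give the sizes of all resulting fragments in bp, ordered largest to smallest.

StuI sites (AGGCCT) start at positions 70, 89, 162, 181.
StuI cuts after base 3 of each site, so after positions 72, 91, 164, 183.
Linear molecule, 4 cuts → 5 fragments:
  1–72 → 72 bp
  73–91 → 19 bp
  92–164 → 73 bp
  165–183 → 19 bp
  184–219 → 36 bp
Sorted largest to smallest: 73, 72, 36, 19, 19 bp.

73, 72, 36, 19, 19 bp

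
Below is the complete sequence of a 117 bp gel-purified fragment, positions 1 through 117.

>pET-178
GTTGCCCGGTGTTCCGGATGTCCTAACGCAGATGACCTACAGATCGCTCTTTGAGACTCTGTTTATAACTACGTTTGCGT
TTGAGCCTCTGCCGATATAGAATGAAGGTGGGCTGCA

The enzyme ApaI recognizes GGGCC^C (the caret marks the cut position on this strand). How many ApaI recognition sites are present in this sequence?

0

No occurrence of GGGCCC is present in the sequence.
ApaI does not cut: 0 sites.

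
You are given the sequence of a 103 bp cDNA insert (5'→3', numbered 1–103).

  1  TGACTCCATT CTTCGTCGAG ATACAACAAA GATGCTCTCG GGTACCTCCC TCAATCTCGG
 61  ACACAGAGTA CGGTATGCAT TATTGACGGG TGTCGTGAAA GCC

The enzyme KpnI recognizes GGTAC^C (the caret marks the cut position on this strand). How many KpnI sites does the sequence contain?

1

GGTACC occurs starting at position 41.
KpnI cuts at 1 site.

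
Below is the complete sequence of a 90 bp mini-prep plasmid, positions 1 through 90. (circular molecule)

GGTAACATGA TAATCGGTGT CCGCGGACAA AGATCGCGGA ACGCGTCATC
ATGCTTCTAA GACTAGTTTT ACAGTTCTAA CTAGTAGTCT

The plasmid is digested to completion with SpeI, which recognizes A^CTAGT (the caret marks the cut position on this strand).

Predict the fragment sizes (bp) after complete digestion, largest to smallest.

SpeI sites (ACTAGT) start at positions 62, 80.
SpeI cuts after the first base of each site, so after positions 62, 80.
Circular molecule, 2 cuts → 2 fragments:
  63–80 → 18 bp
  81–90 then 1–62 → 10 + 62 = 72 bp
Sorted largest to smallest: 72, 18 bp.

72, 18 bp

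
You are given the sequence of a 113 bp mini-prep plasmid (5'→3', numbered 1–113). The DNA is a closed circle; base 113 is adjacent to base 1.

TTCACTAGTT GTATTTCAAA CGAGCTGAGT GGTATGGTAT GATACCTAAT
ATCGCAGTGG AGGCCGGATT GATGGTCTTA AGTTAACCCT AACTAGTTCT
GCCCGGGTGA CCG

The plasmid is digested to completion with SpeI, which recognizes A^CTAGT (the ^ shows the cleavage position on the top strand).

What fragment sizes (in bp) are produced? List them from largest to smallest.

88, 25 bp

SpeI sites (ACTAGT) start at positions 4, 92.
SpeI cuts after the first base of each site, so after positions 4, 92.
Circular molecule, 2 cuts → 2 fragments:
  5–92 → 88 bp
  93–113 then 1–4 → 21 + 4 = 25 bp
Sorted largest to smallest: 88, 25 bp.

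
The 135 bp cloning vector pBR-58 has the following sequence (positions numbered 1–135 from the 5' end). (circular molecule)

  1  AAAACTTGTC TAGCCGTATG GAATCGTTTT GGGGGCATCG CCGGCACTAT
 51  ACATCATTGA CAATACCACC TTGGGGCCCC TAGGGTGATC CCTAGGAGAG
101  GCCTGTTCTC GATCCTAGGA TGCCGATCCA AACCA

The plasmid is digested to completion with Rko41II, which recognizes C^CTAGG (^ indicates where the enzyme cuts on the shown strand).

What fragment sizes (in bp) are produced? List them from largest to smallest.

100, 23, 12 bp

Rko41II sites (CCTAGG) start at positions 79, 91, 114.
Rko41II cuts after the first base of each site, so after positions 79, 91, 114.
Circular molecule, 3 cuts → 3 fragments:
  80–91 → 12 bp
  92–114 → 23 bp
  115–135 then 1–79 → 21 + 79 = 100 bp
Sorted largest to smallest: 100, 23, 12 bp.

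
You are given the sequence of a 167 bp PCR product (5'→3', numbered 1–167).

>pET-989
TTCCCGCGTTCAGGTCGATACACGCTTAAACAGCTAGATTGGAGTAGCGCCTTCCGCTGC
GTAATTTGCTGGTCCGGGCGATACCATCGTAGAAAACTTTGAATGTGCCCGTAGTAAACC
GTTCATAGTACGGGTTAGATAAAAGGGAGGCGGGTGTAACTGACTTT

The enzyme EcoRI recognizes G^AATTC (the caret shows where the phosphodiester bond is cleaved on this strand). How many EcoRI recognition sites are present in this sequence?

No occurrence of GAATTC is present in the sequence.
EcoRI does not cut: 0 sites.

0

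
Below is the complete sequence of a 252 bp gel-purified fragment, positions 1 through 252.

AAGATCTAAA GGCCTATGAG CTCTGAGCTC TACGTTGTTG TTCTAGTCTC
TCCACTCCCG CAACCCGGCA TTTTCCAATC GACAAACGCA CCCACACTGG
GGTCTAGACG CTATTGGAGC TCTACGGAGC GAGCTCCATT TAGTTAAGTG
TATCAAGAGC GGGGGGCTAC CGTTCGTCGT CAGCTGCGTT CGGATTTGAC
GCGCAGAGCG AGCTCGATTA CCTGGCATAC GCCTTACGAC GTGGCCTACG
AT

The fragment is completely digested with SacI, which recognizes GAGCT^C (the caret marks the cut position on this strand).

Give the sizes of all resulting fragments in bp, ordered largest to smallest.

SacI sites (GAGCTC) start at positions 18, 25, 117, 131, 210.
SacI cuts after base 5 of each site (before the last base), so after positions 22, 29, 121, 135, 214.
Linear molecule, 5 cuts → 6 fragments:
  1–22 → 22 bp
  23–29 → 7 bp
  30–121 → 92 bp
  122–135 → 14 bp
  136–214 → 79 bp
  215–252 → 38 bp
Sorted largest to smallest: 92, 79, 38, 22, 14, 7 bp.

92, 79, 38, 22, 14, 7 bp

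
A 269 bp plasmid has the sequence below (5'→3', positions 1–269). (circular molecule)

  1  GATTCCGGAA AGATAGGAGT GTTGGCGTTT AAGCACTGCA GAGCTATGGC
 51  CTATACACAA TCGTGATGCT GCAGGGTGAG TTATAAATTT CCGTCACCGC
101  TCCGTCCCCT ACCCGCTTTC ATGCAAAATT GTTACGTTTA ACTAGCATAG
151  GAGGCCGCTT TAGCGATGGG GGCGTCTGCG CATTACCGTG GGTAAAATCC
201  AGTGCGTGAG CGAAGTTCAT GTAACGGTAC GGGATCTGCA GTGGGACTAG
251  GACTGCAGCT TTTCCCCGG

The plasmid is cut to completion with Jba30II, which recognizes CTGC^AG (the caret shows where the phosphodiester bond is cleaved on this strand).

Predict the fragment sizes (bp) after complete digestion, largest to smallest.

Jba30II sites (CTGCAG) start at positions 36, 69, 236, 253.
Jba30II cuts after base 4 of each site, so after positions 39, 72, 239, 256.
Circular molecule, 4 cuts → 4 fragments:
  40–72 → 33 bp
  73–239 → 167 bp
  240–256 → 17 bp
  257–269 then 1–39 → 13 + 39 = 52 bp
Sorted largest to smallest: 167, 52, 33, 17 bp.

167, 52, 33, 17 bp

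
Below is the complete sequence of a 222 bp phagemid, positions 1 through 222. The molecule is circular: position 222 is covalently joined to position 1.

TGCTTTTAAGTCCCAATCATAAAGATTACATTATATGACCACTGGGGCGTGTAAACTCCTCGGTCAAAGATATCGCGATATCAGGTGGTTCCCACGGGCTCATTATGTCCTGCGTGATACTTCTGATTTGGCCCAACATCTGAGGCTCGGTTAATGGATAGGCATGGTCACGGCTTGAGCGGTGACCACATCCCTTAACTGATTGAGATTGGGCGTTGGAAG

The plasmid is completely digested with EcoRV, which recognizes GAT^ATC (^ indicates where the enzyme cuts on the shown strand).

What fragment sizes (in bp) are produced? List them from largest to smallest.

214, 8 bp

EcoRV sites (GATATC) start at positions 69, 77.
EcoRV cuts after base 3 of each site, so after positions 71, 79.
Circular molecule, 2 cuts → 2 fragments:
  72–79 → 8 bp
  80–222 then 1–71 → 143 + 71 = 214 bp
Sorted largest to smallest: 214, 8 bp.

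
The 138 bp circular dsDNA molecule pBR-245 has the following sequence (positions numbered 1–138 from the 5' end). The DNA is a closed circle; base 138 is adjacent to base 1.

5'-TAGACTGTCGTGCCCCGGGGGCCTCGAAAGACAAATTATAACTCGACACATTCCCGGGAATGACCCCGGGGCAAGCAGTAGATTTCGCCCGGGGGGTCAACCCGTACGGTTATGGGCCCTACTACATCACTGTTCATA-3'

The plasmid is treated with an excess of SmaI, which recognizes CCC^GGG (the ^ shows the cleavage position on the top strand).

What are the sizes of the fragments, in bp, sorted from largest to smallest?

64, 39, 23, 12 bp

SmaI sites (CCCGGG) start at positions 14, 53, 65, 88.
SmaI cuts after base 3 of each site, so after positions 16, 55, 67, 90.
Circular molecule, 4 cuts → 4 fragments:
  17–55 → 39 bp
  56–67 → 12 bp
  68–90 → 23 bp
  91–138 then 1–16 → 48 + 16 = 64 bp
Sorted largest to smallest: 64, 39, 23, 12 bp.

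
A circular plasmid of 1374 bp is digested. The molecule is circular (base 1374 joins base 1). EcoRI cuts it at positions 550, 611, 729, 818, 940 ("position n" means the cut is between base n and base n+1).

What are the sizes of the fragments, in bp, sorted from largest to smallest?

Circular molecule, 5 cuts → 5 fragments:
  611 − 550 = 61 bp
  729 − 611 = 118 bp
  818 − 729 = 89 bp
  940 − 818 = 122 bp
  wrap: 1374 − 940 + 550 = 984 bp
Sorted largest to smallest: 984, 122, 118, 89, 61 bp.

984, 122, 118, 89, 61 bp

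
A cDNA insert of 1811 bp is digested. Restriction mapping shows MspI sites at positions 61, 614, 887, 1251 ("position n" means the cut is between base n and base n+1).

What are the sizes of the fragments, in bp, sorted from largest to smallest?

560, 553, 364, 273, 61 bp

Linear molecule, 4 cuts → 5 fragments:
  61 − 0 = 61 bp
  614 − 61 = 553 bp
  887 − 614 = 273 bp
  1251 − 887 = 364 bp
  1811 − 1251 = 560 bp
Sorted largest to smallest: 560, 553, 364, 273, 61 bp.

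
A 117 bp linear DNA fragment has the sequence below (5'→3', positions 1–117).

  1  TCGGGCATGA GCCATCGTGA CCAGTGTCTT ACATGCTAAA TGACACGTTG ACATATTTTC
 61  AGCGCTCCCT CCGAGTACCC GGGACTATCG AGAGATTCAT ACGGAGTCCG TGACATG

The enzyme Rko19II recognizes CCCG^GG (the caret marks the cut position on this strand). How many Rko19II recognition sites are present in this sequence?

CCCGGG occurs starting at position 78.
Rko19II cuts at 1 site.

1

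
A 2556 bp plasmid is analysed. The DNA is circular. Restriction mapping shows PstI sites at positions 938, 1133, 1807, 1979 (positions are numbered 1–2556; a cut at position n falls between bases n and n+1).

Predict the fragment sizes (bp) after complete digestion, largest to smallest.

Circular molecule, 4 cuts → 4 fragments:
  1133 − 938 = 195 bp
  1807 − 1133 = 674 bp
  1979 − 1807 = 172 bp
  wrap: 2556 − 1979 + 938 = 1515 bp
Sorted largest to smallest: 1515, 674, 195, 172 bp.

1515, 674, 195, 172 bp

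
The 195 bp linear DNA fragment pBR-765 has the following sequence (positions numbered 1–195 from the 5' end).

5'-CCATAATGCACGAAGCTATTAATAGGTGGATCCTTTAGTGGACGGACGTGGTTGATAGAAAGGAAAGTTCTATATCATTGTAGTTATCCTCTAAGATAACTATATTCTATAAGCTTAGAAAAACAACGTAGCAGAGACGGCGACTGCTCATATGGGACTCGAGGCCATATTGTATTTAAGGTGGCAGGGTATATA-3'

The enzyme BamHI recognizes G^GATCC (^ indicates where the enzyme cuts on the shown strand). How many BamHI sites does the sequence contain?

GGATCC occurs starting at position 28.
BamHI cuts at 1 site.

1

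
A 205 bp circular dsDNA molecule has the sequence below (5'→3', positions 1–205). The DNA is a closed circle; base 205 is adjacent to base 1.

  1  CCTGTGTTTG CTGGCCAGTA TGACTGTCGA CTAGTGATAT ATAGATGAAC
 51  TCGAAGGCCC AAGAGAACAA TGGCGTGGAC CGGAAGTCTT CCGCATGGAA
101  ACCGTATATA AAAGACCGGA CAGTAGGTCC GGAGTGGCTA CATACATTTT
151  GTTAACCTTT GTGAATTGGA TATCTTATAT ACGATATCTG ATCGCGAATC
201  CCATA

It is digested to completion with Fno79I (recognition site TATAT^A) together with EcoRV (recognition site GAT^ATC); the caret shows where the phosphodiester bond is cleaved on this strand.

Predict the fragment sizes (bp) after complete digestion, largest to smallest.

67, 62, 62, 9, 5 bp

Fno79I sites (TATATA) start at positions 38, 105, 176.
Fno79I cuts after base 5 of each site (before the last base), so after positions 42, 109, 180.
EcoRV sites (GATATC) start at positions 169, 183.
EcoRV cuts after base 3 of each site, so after positions 171, 185.
Combined cut positions: 42, 109, 171, 180, 185.
Circular molecule, 5 cuts → 5 fragments:
  43–109 → 67 bp
  110–171 → 62 bp
  172–180 → 9 bp
  181–185 → 5 bp
  186–205 then 1–42 → 20 + 42 = 62 bp
Sorted largest to smallest: 67, 62, 62, 9, 5 bp.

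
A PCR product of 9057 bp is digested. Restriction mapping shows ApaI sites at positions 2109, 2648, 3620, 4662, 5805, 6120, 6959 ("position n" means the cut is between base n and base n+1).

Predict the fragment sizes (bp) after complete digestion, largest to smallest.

2109, 2098, 1143, 1042, 972, 839, 539, 315 bp

Linear molecule, 7 cuts → 8 fragments:
  2109 − 0 = 2109 bp
  2648 − 2109 = 539 bp
  3620 − 2648 = 972 bp
  4662 − 3620 = 1042 bp
  5805 − 4662 = 1143 bp
  6120 − 5805 = 315 bp
  6959 − 6120 = 839 bp
  9057 − 6959 = 2098 bp
Sorted largest to smallest: 2109, 2098, 1143, 1042, 972, 839, 539, 315 bp.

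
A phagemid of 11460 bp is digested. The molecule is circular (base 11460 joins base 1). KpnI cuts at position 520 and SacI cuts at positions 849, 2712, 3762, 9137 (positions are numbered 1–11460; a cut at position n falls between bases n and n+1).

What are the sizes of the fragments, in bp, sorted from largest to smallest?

Combined cut positions (sorted): 520, 849, 2712, 3762, 9137.
Circular molecule, 5 cuts → 5 fragments:
  849 − 520 = 329 bp
  2712 − 849 = 1863 bp
  3762 − 2712 = 1050 bp
  9137 − 3762 = 5375 bp
  wrap: 11460 − 9137 + 520 = 2843 bp
Sorted largest to smallest: 5375, 2843, 1863, 1050, 329 bp.

5375, 2843, 1863, 1050, 329 bp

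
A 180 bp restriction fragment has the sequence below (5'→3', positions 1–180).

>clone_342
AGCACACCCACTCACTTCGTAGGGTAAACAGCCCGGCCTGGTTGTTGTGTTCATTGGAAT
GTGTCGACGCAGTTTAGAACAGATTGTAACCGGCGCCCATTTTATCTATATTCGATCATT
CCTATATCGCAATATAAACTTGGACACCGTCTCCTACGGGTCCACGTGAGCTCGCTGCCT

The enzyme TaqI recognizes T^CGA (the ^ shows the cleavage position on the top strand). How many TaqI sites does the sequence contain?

2

TCGA occurs starting at positions 64, 112.
TaqI cuts at 2 sites.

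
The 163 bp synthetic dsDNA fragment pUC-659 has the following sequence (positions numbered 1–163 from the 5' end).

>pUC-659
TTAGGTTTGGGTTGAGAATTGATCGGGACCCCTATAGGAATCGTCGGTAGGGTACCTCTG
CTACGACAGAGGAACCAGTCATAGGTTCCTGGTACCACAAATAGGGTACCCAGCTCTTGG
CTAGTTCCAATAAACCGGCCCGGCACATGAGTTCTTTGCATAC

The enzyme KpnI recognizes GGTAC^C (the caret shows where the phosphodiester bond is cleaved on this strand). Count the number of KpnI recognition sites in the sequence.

3

GGTACC occurs starting at positions 51, 91, 105.
KpnI cuts at 3 sites.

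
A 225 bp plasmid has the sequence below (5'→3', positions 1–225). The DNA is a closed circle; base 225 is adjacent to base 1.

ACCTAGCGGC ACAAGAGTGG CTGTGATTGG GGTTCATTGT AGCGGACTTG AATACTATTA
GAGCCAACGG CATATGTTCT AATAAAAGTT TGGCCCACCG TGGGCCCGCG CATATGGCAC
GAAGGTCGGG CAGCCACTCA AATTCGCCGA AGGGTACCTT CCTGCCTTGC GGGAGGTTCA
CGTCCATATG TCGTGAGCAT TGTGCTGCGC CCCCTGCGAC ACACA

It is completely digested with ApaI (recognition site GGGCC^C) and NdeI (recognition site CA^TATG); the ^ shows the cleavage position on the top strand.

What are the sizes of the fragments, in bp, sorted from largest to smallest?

The ApaI site (GGGCCC) starts at position 102.
ApaI cuts after base 5 of each site (before the last base), so after position 106.
NdeI sites (CATATG) start at positions 71, 111, 185.
NdeI cuts after base 2 of each site, so after positions 72, 112, 186.
Combined cut positions: 72, 106, 112, 186.
Circular molecule, 4 cuts → 4 fragments:
  73–106 → 34 bp
  107–112 → 6 bp
  113–186 → 74 bp
  187–225 then 1–72 → 39 + 72 = 111 bp
Sorted largest to smallest: 111, 74, 34, 6 bp.

111, 74, 34, 6 bp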